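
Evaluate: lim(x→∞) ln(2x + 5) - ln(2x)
This is an ∞-∞ indeterminate form.

Combine fractions or rationalize to convert ∞-∞ to 0/0 form:
  lim(x→∞) ln(2x + 5) - ln(2x) = 0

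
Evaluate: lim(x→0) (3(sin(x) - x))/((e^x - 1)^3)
This is a 0/0 indeterminate form.

Apply L'Hôpital's rule: differentiate numerator and denominator separately.
  f(x) = -3·x + 3·sin(x)   ⇒   f'(x) = 3·cos(x) - 3
  g(x) = (e^(x) - 1)^3   ⇒   g'(x) = 3·(e^(x) - 1)^2·e^(x)
  lim(x→0) f'(x)/g'(x) = lim(x→0) (3·cos(x) - 3)/(3·(e^(x) - 1)^2·e^(x))
  = -1/2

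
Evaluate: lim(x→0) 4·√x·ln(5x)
This is a 0·∞ indeterminate form.

Rewrite 0·∞ as a quotient (0/0 or ∞/∞ form), then apply L'Hôpital's rule:
  lim(x→0) 4·√x·ln(5x) = 0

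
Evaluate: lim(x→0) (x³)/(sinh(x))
This is a 0/0 indeterminate form.

Apply L'Hôpital's rule: differentiate numerator and denominator separately.
  f(x) = x^3   ⇒   f'(x) = 3·x^2
  g(x) = sinh(x)   ⇒   g'(x) = cosh(x)
  lim(x→0) f'(x)/g'(x) = lim(x→0) (3·x^2)/(cosh(x))
  = 0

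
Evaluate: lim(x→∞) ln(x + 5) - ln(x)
This is an ∞-∞ indeterminate form.

Combine fractions or rationalize to convert ∞-∞ to 0/0 form:
  lim(x→∞) ln(x + 5) - ln(x) = 0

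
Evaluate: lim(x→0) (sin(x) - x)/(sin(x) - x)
This is a 0/0 indeterminate form.

Apply L'Hôpital's rule: differentiate numerator and denominator separately.
  f(x) = -x + sin(x)   ⇒   f'(x) = cos(x) - 1
  g(x) = -x + sin(x)   ⇒   g'(x) = cos(x) - 1
  lim(x→0) f'(x)/g'(x) = lim(x→0) (cos(x) - 1)/(cos(x) - 1)
  = 1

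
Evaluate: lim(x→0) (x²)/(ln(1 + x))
This is a 0/0 indeterminate form.

Apply L'Hôpital's rule: differentiate numerator and denominator separately.
  f(x) = x^2   ⇒   f'(x) = 2·x
  g(x) = ln(x + 1)   ⇒   g'(x) = 1/(x + 1)
  lim(x→0) f'(x)/g'(x) = lim(x→0) (2·x)/(1/(x + 1))
  = 0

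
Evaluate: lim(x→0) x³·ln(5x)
This is a 0·∞ indeterminate form.

Rewrite 0·∞ as a quotient (0/0 or ∞/∞ form), then apply L'Hôpital's rule:
  lim(x→0) x³·ln(5x) = 0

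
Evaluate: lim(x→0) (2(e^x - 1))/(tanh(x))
This is a 0/0 indeterminate form.

Apply L'Hôpital's rule: differentiate numerator and denominator separately.
  f(x) = 2·e^(x) - 2   ⇒   f'(x) = 2·e^(x)
  g(x) = tanh(x)   ⇒   g'(x) = 1 - tanh(x)^2
  lim(x→0) f'(x)/g'(x) = lim(x→0) (2·e^(x))/(1 - tanh(x)^2)
  = 2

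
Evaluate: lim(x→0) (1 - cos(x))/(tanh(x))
This is a 0/0 indeterminate form.

Apply L'Hôpital's rule: differentiate numerator and denominator separately.
  f(x) = 1 - cos(x)   ⇒   f'(x) = sin(x)
  g(x) = tanh(x)   ⇒   g'(x) = 1 - tanh(x)^2
  lim(x→0) f'(x)/g'(x) = lim(x→0) (sin(x))/(1 - tanh(x)^2)
  = 0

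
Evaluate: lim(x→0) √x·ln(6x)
This is a 0·∞ indeterminate form.

Rewrite 0·∞ as a quotient (0/0 or ∞/∞ form), then apply L'Hôpital's rule:
  lim(x→0) √x·ln(6x) = 0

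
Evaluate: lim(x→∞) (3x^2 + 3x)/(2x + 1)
This is an ∞/∞ indeterminate form.

Apply L'Hôpital's rule: differentiate numerator and denominator separately.
  f(x) = 3·x^2 + 3·x   ⇒   f'(x) = 6·x + 3
  g(x) = 2·x + 1   ⇒   g'(x) = 2
  lim(x→∞) f'(x)/g'(x) = lim(x→∞) (6·x + 3)/(2)
  = ∞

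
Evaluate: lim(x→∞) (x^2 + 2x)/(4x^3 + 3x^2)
This is an ∞/∞ indeterminate form.

Apply L'Hôpital's rule: differentiate numerator and denominator separately.
  f(x) = x^2 + 2·x   ⇒   f'(x) = 2·x + 2
  g(x) = 4·x^3 + 3·x^2   ⇒   g'(x) = 12·x^2 + 6·x
  lim(x→∞) f'(x)/g'(x) = lim(x→∞) (2·x + 2)/(12·x^2 + 6·x)
  = 0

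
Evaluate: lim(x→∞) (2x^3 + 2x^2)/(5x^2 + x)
This is an ∞/∞ indeterminate form.

Apply L'Hôpital's rule: differentiate numerator and denominator separately.
  f(x) = 2·x^3 + 2·x^2   ⇒   f'(x) = 6·x^2 + 4·x
  g(x) = 5·x^2 + x   ⇒   g'(x) = 10·x + 1
  lim(x→∞) f'(x)/g'(x) = lim(x→∞) (6·x^2 + 4·x)/(10·x + 1)
  = ∞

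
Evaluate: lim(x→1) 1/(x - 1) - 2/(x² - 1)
This is an ∞-∞ indeterminate form.

Combine fractions or rationalize to convert ∞-∞ to 0/0 form:
  lim(x→1) 1/(x - 1) - 2/(x² - 1) = 1/2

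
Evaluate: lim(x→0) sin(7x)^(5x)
This is an exponential indeterminate form.

For exponential indeterminate forms, take the natural log:
  Let L = lim(x→0) sin(7x)^(5x)
  Then ln(L) = lim(x→0) [exponent × ln(base)]
  Evaluate using L'Hôpital or standard limits, then exponentiate.
  L = 1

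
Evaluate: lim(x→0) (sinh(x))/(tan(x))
This is a 0/0 indeterminate form.

Apply L'Hôpital's rule: differentiate numerator and denominator separately.
  f(x) = sinh(x)   ⇒   f'(x) = cosh(x)
  g(x) = tan(x)   ⇒   g'(x) = tan(x)^2 + 1
  lim(x→0) f'(x)/g'(x) = lim(x→0) (cosh(x))/(tan(x)^2 + 1)
  = 1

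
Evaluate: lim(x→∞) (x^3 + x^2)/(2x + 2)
This is an ∞/∞ indeterminate form.

Apply L'Hôpital's rule: differentiate numerator and denominator separately.
  f(x) = x^3 + x^2   ⇒   f'(x) = 3·x^2 + 2·x
  g(x) = 2·x + 2   ⇒   g'(x) = 2
  lim(x→∞) f'(x)/g'(x) = lim(x→∞) (3·x^2 + 2·x)/(2)
  = ∞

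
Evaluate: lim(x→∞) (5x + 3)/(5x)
This is an ∞/∞ indeterminate form.

Apply L'Hôpital's rule: differentiate numerator and denominator separately.
  f(x) = 5·x + 3   ⇒   f'(x) = 5
  g(x) = 5·x   ⇒   g'(x) = 5
  lim(x→∞) f'(x)/g'(x) = lim(x→∞) (5)/(5)
  = 1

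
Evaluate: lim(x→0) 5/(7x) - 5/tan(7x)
This is an ∞-∞ indeterminate form.

Combine fractions or rationalize to convert ∞-∞ to 0/0 form:
  lim(x→0) 5/(7x) - 5/tan(7x) = 0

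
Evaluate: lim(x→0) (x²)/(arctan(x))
This is a 0/0 indeterminate form.

Apply L'Hôpital's rule: differentiate numerator and denominator separately.
  f(x) = x^2   ⇒   f'(x) = 2·x
  g(x) = atan(x)   ⇒   g'(x) = 1/(x^2 + 1)
  lim(x→0) f'(x)/g'(x) = lim(x→0) (2·x)/(1/(x^2 + 1))
  = 0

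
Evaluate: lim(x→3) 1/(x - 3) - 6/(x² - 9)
This is an ∞-∞ indeterminate form.

Combine fractions or rationalize to convert ∞-∞ to 0/0 form:
  lim(x→3) 1/(x - 3) - 6/(x² - 9) = 1/6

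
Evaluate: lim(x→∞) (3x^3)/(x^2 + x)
This is an ∞/∞ indeterminate form.

Apply L'Hôpital's rule: differentiate numerator and denominator separately.
  f(x) = 3·x^3   ⇒   f'(x) = 9·x^2
  g(x) = x^2 + x   ⇒   g'(x) = 2·x + 1
  lim(x→∞) f'(x)/g'(x) = lim(x→∞) (9·x^2)/(2·x + 1)
  = ∞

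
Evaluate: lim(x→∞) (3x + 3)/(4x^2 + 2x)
This is an ∞/∞ indeterminate form.

Apply L'Hôpital's rule: differentiate numerator and denominator separately.
  f(x) = 3·x + 3   ⇒   f'(x) = 3
  g(x) = 4·x^2 + 2·x   ⇒   g'(x) = 8·x + 2
  lim(x→∞) f'(x)/g'(x) = lim(x→∞) (3)/(8·x + 2)
  = 0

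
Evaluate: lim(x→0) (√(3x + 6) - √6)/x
This is a standard limit.

Factor or rationalize the expression:
  lim(x→0) (√(3x + 6) - √6)/x = sqrt(6)/4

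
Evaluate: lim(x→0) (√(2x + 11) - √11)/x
This is a standard limit.

Factor or rationalize the expression:
  lim(x→0) (√(2x + 11) - √11)/x = sqrt(11)/11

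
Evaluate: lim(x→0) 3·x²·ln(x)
This is a 0·∞ indeterminate form.

Rewrite 0·∞ as a quotient (0/0 or ∞/∞ form), then apply L'Hôpital's rule:
  lim(x→0) 3·x²·ln(x) = 0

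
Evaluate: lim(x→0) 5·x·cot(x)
This is a 0·∞ indeterminate form.

Rewrite 0·∞ as a quotient (0/0 or ∞/∞ form), then apply L'Hôpital's rule:
  lim(x→0) 5·x·cot(x) = 5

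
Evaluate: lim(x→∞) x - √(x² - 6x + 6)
This is an ∞-∞ indeterminate form.

Combine fractions or rationalize to convert ∞-∞ to 0/0 form:
  lim(x→∞) x - √(x² - 6x + 6) = 3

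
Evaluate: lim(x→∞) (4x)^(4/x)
This is an exponential indeterminate form.

For exponential indeterminate forms, take the natural log:
  Let L = lim(x→∞) (4x)^(4/x)
  Then ln(L) = lim(x→∞) [exponent × ln(base)]
  Evaluate using L'Hôpital or standard limits, then exponentiate.
  L = 1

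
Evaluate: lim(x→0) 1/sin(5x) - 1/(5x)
This is an ∞-∞ indeterminate form.

Combine fractions or rationalize to convert ∞-∞ to 0/0 form:
  lim(x→0) 1/sin(5x) - 1/(5x) = 0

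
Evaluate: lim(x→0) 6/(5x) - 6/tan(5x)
This is an ∞-∞ indeterminate form.

Combine fractions or rationalize to convert ∞-∞ to 0/0 form:
  lim(x→0) 6/(5x) - 6/tan(5x) = 0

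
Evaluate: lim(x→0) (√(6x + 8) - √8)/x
This is a standard limit.

Factor or rationalize the expression:
  lim(x→0) (√(6x + 8) - √8)/x = 3·sqrt(2)/4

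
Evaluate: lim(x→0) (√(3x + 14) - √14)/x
This is a standard limit.

Factor or rationalize the expression:
  lim(x→0) (√(3x + 14) - √14)/x = 3·sqrt(14)/28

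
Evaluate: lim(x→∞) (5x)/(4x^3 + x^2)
This is an ∞/∞ indeterminate form.

Apply L'Hôpital's rule: differentiate numerator and denominator separately.
  f(x) = 5·x   ⇒   f'(x) = 5
  g(x) = 4·x^3 + x^2   ⇒   g'(x) = 12·x^2 + 2·x
  lim(x→∞) f'(x)/g'(x) = lim(x→∞) (5)/(12·x^2 + 2·x)
  = 0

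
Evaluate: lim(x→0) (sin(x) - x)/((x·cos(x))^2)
This is a 0/0 indeterminate form.

Apply L'Hôpital's rule: differentiate numerator and denominator separately.
  f(x) = -x + sin(x)   ⇒   f'(x) = cos(x) - 1
  g(x) = x^2·cos(x)^2   ⇒   g'(x) = -2·x^2·sin(x)·cos(x) + 2·x·cos(x)^2
  lim(x→0) f'(x)/g'(x) = lim(x→0) (cos(x) - 1)/(-2·x^2·sin(x)·cos(x) + 2·x·cos(x)^2)
  = 0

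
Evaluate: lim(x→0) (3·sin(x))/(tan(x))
This is a 0/0 indeterminate form.

Apply L'Hôpital's rule: differentiate numerator and denominator separately.
  f(x) = 3·sin(x)   ⇒   f'(x) = 3·cos(x)
  g(x) = tan(x)   ⇒   g'(x) = tan(x)^2 + 1
  lim(x→0) f'(x)/g'(x) = lim(x→0) (3·cos(x))/(tan(x)^2 + 1)
  = 3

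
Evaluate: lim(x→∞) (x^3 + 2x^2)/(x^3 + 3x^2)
This is an ∞/∞ indeterminate form.

Apply L'Hôpital's rule: differentiate numerator and denominator separately.
  f(x) = x^3 + 2·x^2   ⇒   f'(x) = 3·x^2 + 4·x
  g(x) = x^3 + 3·x^2   ⇒   g'(x) = 3·x^2 + 6·x
  lim(x→∞) f'(x)/g'(x) = lim(x→∞) (3·x^2 + 4·x)/(3·x^2 + 6·x)
  = 1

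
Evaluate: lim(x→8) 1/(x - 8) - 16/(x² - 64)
This is an ∞-∞ indeterminate form.

Combine fractions or rationalize to convert ∞-∞ to 0/0 form:
  lim(x→8) 1/(x - 8) - 16/(x² - 64) = 1/16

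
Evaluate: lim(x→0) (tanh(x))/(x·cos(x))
This is a 0/0 indeterminate form.

Apply L'Hôpital's rule: differentiate numerator and denominator separately.
  f(x) = tanh(x)   ⇒   f'(x) = 1 - tanh(x)^2
  g(x) = x·cos(x)   ⇒   g'(x) = -x·sin(x) + cos(x)
  lim(x→0) f'(x)/g'(x) = lim(x→0) (1 - tanh(x)^2)/(-x·sin(x) + cos(x))
  = 1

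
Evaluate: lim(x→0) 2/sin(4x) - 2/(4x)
This is an ∞-∞ indeterminate form.

Combine fractions or rationalize to convert ∞-∞ to 0/0 form:
  lim(x→0) 2/sin(4x) - 2/(4x) = 0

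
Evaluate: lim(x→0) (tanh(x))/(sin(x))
This is a 0/0 indeterminate form.

Apply L'Hôpital's rule: differentiate numerator and denominator separately.
  f(x) = tanh(x)   ⇒   f'(x) = 1 - tanh(x)^2
  g(x) = sin(x)   ⇒   g'(x) = cos(x)
  lim(x→0) f'(x)/g'(x) = lim(x→0) (1 - tanh(x)^2)/(cos(x))
  = 1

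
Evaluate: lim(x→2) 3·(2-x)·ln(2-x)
This is a 0·∞ indeterminate form.

Rewrite 0·∞ as a quotient (0/0 or ∞/∞ form), then apply L'Hôpital's rule:
  lim(x→2) 3·(2-x)·ln(2-x) = 0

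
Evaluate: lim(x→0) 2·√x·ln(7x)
This is a 0·∞ indeterminate form.

Rewrite 0·∞ as a quotient (0/0 or ∞/∞ form), then apply L'Hôpital's rule:
  lim(x→0) 2·√x·ln(7x) = 0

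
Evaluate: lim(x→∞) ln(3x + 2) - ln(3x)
This is an ∞-∞ indeterminate form.

Combine fractions or rationalize to convert ∞-∞ to 0/0 form:
  lim(x→∞) ln(3x + 2) - ln(3x) = 0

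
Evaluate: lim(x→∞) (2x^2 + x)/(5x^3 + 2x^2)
This is an ∞/∞ indeterminate form.

Apply L'Hôpital's rule: differentiate numerator and denominator separately.
  f(x) = 2·x^2 + x   ⇒   f'(x) = 4·x + 1
  g(x) = 5·x^3 + 2·x^2   ⇒   g'(x) = 15·x^2 + 4·x
  lim(x→∞) f'(x)/g'(x) = lim(x→∞) (4·x + 1)/(15·x^2 + 4·x)
  = 0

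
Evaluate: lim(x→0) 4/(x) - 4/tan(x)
This is an ∞-∞ indeterminate form.

Combine fractions or rationalize to convert ∞-∞ to 0/0 form:
  lim(x→0) 4/(x) - 4/tan(x) = 0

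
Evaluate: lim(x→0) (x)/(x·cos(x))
This is a 0/0 indeterminate form.

Apply L'Hôpital's rule: differentiate numerator and denominator separately.
  f(x) = x   ⇒   f'(x) = 1
  g(x) = x·cos(x)   ⇒   g'(x) = -x·sin(x) + cos(x)
  lim(x→0) f'(x)/g'(x) = lim(x→0) (1)/(-x·sin(x) + cos(x))
  = 1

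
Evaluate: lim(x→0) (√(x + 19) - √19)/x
This is a standard limit.

Factor or rationalize the expression:
  lim(x→0) (√(x + 19) - √19)/x = sqrt(19)/38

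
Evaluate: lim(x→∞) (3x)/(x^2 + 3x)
This is an ∞/∞ indeterminate form.

Apply L'Hôpital's rule: differentiate numerator and denominator separately.
  f(x) = 3·x   ⇒   f'(x) = 3
  g(x) = x^2 + 3·x   ⇒   g'(x) = 2·x + 3
  lim(x→∞) f'(x)/g'(x) = lim(x→∞) (3)/(2·x + 3)
  = 0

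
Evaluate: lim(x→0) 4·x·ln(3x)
This is a 0·∞ indeterminate form.

Rewrite 0·∞ as a quotient (0/0 or ∞/∞ form), then apply L'Hôpital's rule:
  lim(x→0) 4·x·ln(3x) = 0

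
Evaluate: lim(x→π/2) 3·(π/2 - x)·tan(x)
This is a 0·∞ indeterminate form.

Rewrite 0·∞ as a quotient (0/0 or ∞/∞ form), then apply L'Hôpital's rule:
  lim(x→π/2) 3·(π/2 - x)·tan(x) = 3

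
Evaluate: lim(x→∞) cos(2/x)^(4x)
This is an exponential indeterminate form.

For exponential indeterminate forms, take the natural log:
  Let L = lim(x→∞) cos(2/x)^(4x)
  Then ln(L) = lim(x→∞) [exponent × ln(base)]
  Evaluate using L'Hôpital or standard limits, then exponentiate.
  L = 1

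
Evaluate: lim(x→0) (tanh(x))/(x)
This is a 0/0 indeterminate form.

Apply L'Hôpital's rule: differentiate numerator and denominator separately.
  f(x) = tanh(x)   ⇒   f'(x) = 1 - tanh(x)^2
  g(x) = x   ⇒   g'(x) = 1
  lim(x→0) f'(x)/g'(x) = lim(x→0) (1 - tanh(x)^2)/(1)
  = 1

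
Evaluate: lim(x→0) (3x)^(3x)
This is an exponential indeterminate form.

For exponential indeterminate forms, take the natural log:
  Let L = lim(x→0) (3x)^(3x)
  Then ln(L) = lim(x→0) [exponent × ln(base)]
  Evaluate using L'Hôpital or standard limits, then exponentiate.
  L = 1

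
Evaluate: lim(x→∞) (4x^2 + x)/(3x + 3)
This is an ∞/∞ indeterminate form.

Apply L'Hôpital's rule: differentiate numerator and denominator separately.
  f(x) = 4·x^2 + x   ⇒   f'(x) = 8·x + 1
  g(x) = 3·x + 3   ⇒   g'(x) = 3
  lim(x→∞) f'(x)/g'(x) = lim(x→∞) (8·x + 1)/(3)
  = ∞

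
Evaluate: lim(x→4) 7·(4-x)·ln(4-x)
This is a 0·∞ indeterminate form.

Rewrite 0·∞ as a quotient (0/0 or ∞/∞ form), then apply L'Hôpital's rule:
  lim(x→4) 7·(4-x)·ln(4-x) = 0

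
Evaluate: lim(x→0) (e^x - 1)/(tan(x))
This is a 0/0 indeterminate form.

Apply L'Hôpital's rule: differentiate numerator and denominator separately.
  f(x) = e^(x) - 1   ⇒   f'(x) = e^(x)
  g(x) = tan(x)   ⇒   g'(x) = tan(x)^2 + 1
  lim(x→0) f'(x)/g'(x) = lim(x→0) (e^(x))/(tan(x)^2 + 1)
  = 1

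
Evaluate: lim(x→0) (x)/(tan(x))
This is a 0/0 indeterminate form.

Apply L'Hôpital's rule: differentiate numerator and denominator separately.
  f(x) = x   ⇒   f'(x) = 1
  g(x) = tan(x)   ⇒   g'(x) = tan(x)^2 + 1
  lim(x→0) f'(x)/g'(x) = lim(x→0) (1)/(tan(x)^2 + 1)
  = 1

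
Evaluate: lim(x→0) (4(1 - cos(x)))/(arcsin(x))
This is a 0/0 indeterminate form.

Apply L'Hôpital's rule: differentiate numerator and denominator separately.
  f(x) = 4 - 4·cos(x)   ⇒   f'(x) = 4·sin(x)
  g(x) = asin(x)   ⇒   g'(x) = 1/sqrt(1 - x^2)
  lim(x→0) f'(x)/g'(x) = lim(x→0) (4·sin(x))/(1/sqrt(1 - x^2))
  = 0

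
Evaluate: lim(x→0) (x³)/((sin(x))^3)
This is a 0/0 indeterminate form.

Apply L'Hôpital's rule: differentiate numerator and denominator separately.
  f(x) = x^3   ⇒   f'(x) = 3·x^2
  g(x) = sin(x)^3   ⇒   g'(x) = 3·sin(x)^2·cos(x)
  lim(x→0) f'(x)/g'(x) = lim(x→0) (3·x^2)/(3·sin(x)^2·cos(x))
  = 1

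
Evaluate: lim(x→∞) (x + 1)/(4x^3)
This is an ∞/∞ indeterminate form.

Apply L'Hôpital's rule: differentiate numerator and denominator separately.
  f(x) = x + 1   ⇒   f'(x) = 1
  g(x) = 4·x^3   ⇒   g'(x) = 12·x^2
  lim(x→∞) f'(x)/g'(x) = lim(x→∞) (1)/(12·x^2)
  = 0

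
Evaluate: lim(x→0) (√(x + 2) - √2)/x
This is a standard limit.

Factor or rationalize the expression:
  lim(x→0) (√(x + 2) - √2)/x = sqrt(2)/4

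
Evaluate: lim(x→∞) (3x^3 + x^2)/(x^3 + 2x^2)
This is an ∞/∞ indeterminate form.

Apply L'Hôpital's rule: differentiate numerator and denominator separately.
  f(x) = 3·x^3 + x^2   ⇒   f'(x) = 9·x^2 + 2·x
  g(x) = x^3 + 2·x^2   ⇒   g'(x) = 3·x^2 + 4·x
  lim(x→∞) f'(x)/g'(x) = lim(x→∞) (9·x^2 + 2·x)/(3·x^2 + 4·x)
  = 3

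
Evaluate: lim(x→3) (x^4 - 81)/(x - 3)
This is a standard limit.

Factor or rationalize the expression:
  lim(x→3) (x^4 - 81)/(x - 3) = 108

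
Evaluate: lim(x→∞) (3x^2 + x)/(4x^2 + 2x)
This is an ∞/∞ indeterminate form.

Apply L'Hôpital's rule: differentiate numerator and denominator separately.
  f(x) = 3·x^2 + x   ⇒   f'(x) = 6·x + 1
  g(x) = 4·x^2 + 2·x   ⇒   g'(x) = 8·x + 2
  lim(x→∞) f'(x)/g'(x) = lim(x→∞) (6·x + 1)/(8·x + 2)
  = 3/4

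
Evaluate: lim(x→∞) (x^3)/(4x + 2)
This is an ∞/∞ indeterminate form.

Apply L'Hôpital's rule: differentiate numerator and denominator separately.
  f(x) = x^3   ⇒   f'(x) = 3·x^2
  g(x) = 4·x + 2   ⇒   g'(x) = 4
  lim(x→∞) f'(x)/g'(x) = lim(x→∞) (3·x^2)/(4)
  = ∞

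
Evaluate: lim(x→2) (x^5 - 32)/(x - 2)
This is a standard limit.

Factor or rationalize the expression:
  lim(x→2) (x^5 - 32)/(x - 2) = 80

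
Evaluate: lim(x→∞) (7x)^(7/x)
This is an exponential indeterminate form.

For exponential indeterminate forms, take the natural log:
  Let L = lim(x→∞) (7x)^(7/x)
  Then ln(L) = lim(x→∞) [exponent × ln(base)]
  Evaluate using L'Hôpital or standard limits, then exponentiate.
  L = 1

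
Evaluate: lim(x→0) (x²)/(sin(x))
This is a 0/0 indeterminate form.

Apply L'Hôpital's rule: differentiate numerator and denominator separately.
  f(x) = x^2   ⇒   f'(x) = 2·x
  g(x) = sin(x)   ⇒   g'(x) = cos(x)
  lim(x→0) f'(x)/g'(x) = lim(x→0) (2·x)/(cos(x))
  = 0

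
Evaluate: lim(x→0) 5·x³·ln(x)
This is a 0·∞ indeterminate form.

Rewrite 0·∞ as a quotient (0/0 or ∞/∞ form), then apply L'Hôpital's rule:
  lim(x→0) 5·x³·ln(x) = 0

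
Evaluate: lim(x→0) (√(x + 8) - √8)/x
This is a standard limit.

Factor or rationalize the expression:
  lim(x→0) (√(x + 8) - √8)/x = sqrt(2)/8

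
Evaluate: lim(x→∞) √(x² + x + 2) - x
This is an ∞-∞ indeterminate form.

Combine fractions or rationalize to convert ∞-∞ to 0/0 form:
  lim(x→∞) √(x² + x + 2) - x = 1/2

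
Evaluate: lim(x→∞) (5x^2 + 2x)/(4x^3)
This is an ∞/∞ indeterminate form.

Apply L'Hôpital's rule: differentiate numerator and denominator separately.
  f(x) = 5·x^2 + 2·x   ⇒   f'(x) = 10·x + 2
  g(x) = 4·x^3   ⇒   g'(x) = 12·x^2
  lim(x→∞) f'(x)/g'(x) = lim(x→∞) (10·x + 2)/(12·x^2)
  = 0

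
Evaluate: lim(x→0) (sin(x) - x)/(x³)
This is a 0/0 indeterminate form.

Apply L'Hôpital's rule: differentiate numerator and denominator separately.
  f(x) = -x + sin(x)   ⇒   f'(x) = cos(x) - 1
  g(x) = x^3   ⇒   g'(x) = 3·x^2
  lim(x→0) f'(x)/g'(x) = lim(x→0) (cos(x) - 1)/(3·x^2)
  = -1/6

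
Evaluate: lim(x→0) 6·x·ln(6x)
This is a 0·∞ indeterminate form.

Rewrite 0·∞ as a quotient (0/0 or ∞/∞ form), then apply L'Hôpital's rule:
  lim(x→0) 6·x·ln(6x) = 0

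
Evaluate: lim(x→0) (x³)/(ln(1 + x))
This is a 0/0 indeterminate form.

Apply L'Hôpital's rule: differentiate numerator and denominator separately.
  f(x) = x^3   ⇒   f'(x) = 3·x^2
  g(x) = ln(x + 1)   ⇒   g'(x) = 1/(x + 1)
  lim(x→0) f'(x)/g'(x) = lim(x→0) (3·x^2)/(1/(x + 1))
  = 0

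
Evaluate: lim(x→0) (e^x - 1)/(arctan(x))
This is a 0/0 indeterminate form.

Apply L'Hôpital's rule: differentiate numerator and denominator separately.
  f(x) = e^(x) - 1   ⇒   f'(x) = e^(x)
  g(x) = atan(x)   ⇒   g'(x) = 1/(x^2 + 1)
  lim(x→0) f'(x)/g'(x) = lim(x→0) (e^(x))/(1/(x^2 + 1))
  = 1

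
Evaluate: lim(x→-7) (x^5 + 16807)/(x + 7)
This is a standard limit.

Factor or rationalize the expression:
  lim(x→-7) (x^5 + 16807)/(x + 7) = 12005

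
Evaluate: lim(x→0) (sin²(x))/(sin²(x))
This is a 0/0 indeterminate form.

Apply L'Hôpital's rule: differentiate numerator and denominator separately.
  f(x) = sin(x)^2   ⇒   f'(x) = 2·sin(x)·cos(x)
  g(x) = sin(x)^2   ⇒   g'(x) = 2·sin(x)·cos(x)
  lim(x→0) f'(x)/g'(x) = lim(x→0) (2·sin(x)·cos(x))/(2·sin(x)·cos(x))
  = 1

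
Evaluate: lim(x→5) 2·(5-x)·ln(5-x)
This is a 0·∞ indeterminate form.

Rewrite 0·∞ as a quotient (0/0 or ∞/∞ form), then apply L'Hôpital's rule:
  lim(x→5) 2·(5-x)·ln(5-x) = 0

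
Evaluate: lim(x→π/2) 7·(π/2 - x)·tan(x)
This is a 0·∞ indeterminate form.

Rewrite 0·∞ as a quotient (0/0 or ∞/∞ form), then apply L'Hôpital's rule:
  lim(x→π/2) 7·(π/2 - x)·tan(x) = 7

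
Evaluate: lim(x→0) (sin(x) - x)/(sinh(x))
This is a 0/0 indeterminate form.

Apply L'Hôpital's rule: differentiate numerator and denominator separately.
  f(x) = -x + sin(x)   ⇒   f'(x) = cos(x) - 1
  g(x) = sinh(x)   ⇒   g'(x) = cosh(x)
  lim(x→0) f'(x)/g'(x) = lim(x→0) (cos(x) - 1)/(cosh(x))
  = 0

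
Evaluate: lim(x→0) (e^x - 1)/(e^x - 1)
This is a 0/0 indeterminate form.

Apply L'Hôpital's rule: differentiate numerator and denominator separately.
  f(x) = e^(x) - 1   ⇒   f'(x) = e^(x)
  g(x) = e^(x) - 1   ⇒   g'(x) = e^(x)
  lim(x→0) f'(x)/g'(x) = lim(x→0) (e^(x))/(e^(x))
  = 1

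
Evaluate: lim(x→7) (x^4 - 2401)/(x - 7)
This is a standard limit.

Factor or rationalize the expression:
  lim(x→7) (x^4 - 2401)/(x - 7) = 1372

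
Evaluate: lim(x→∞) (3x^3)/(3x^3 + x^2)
This is an ∞/∞ indeterminate form.

Apply L'Hôpital's rule: differentiate numerator and denominator separately.
  f(x) = 3·x^3   ⇒   f'(x) = 9·x^2
  g(x) = 3·x^3 + x^2   ⇒   g'(x) = 9·x^2 + 2·x
  lim(x→∞) f'(x)/g'(x) = lim(x→∞) (9·x^2)/(9·x^2 + 2·x)
  = 1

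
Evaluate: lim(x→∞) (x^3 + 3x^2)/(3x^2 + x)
This is an ∞/∞ indeterminate form.

Apply L'Hôpital's rule: differentiate numerator and denominator separately.
  f(x) = x^3 + 3·x^2   ⇒   f'(x) = 3·x^2 + 6·x
  g(x) = 3·x^2 + x   ⇒   g'(x) = 6·x + 1
  lim(x→∞) f'(x)/g'(x) = lim(x→∞) (3·x^2 + 6·x)/(6·x + 1)
  = ∞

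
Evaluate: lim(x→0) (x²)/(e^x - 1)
This is a 0/0 indeterminate form.

Apply L'Hôpital's rule: differentiate numerator and denominator separately.
  f(x) = x^2   ⇒   f'(x) = 2·x
  g(x) = e^(x) - 1   ⇒   g'(x) = e^(x)
  lim(x→0) f'(x)/g'(x) = lim(x→0) (2·x)/(e^(x))
  = 0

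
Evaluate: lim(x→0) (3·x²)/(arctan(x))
This is a 0/0 indeterminate form.

Apply L'Hôpital's rule: differentiate numerator and denominator separately.
  f(x) = 3·x^2   ⇒   f'(x) = 6·x
  g(x) = atan(x)   ⇒   g'(x) = 1/(x^2 + 1)
  lim(x→0) f'(x)/g'(x) = lim(x→0) (6·x)/(1/(x^2 + 1))
  = 0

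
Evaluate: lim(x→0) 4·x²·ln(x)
This is a 0·∞ indeterminate form.

Rewrite 0·∞ as a quotient (0/0 or ∞/∞ form), then apply L'Hôpital's rule:
  lim(x→0) 4·x²·ln(x) = 0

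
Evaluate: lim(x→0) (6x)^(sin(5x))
This is an exponential indeterminate form.

For exponential indeterminate forms, take the natural log:
  Let L = lim(x→0) (6x)^(sin(5x))
  Then ln(L) = lim(x→0) [exponent × ln(base)]
  Evaluate using L'Hôpital or standard limits, then exponentiate.
  L = 1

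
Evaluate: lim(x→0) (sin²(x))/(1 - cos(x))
This is a 0/0 indeterminate form.

Apply L'Hôpital's rule: differentiate numerator and denominator separately.
  f(x) = sin(x)^2   ⇒   f'(x) = 2·sin(x)·cos(x)
  g(x) = 1 - cos(x)   ⇒   g'(x) = sin(x)
  lim(x→0) f'(x)/g'(x) = lim(x→0) (2·sin(x)·cos(x))/(sin(x))
  = 2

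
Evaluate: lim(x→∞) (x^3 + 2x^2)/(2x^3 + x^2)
This is an ∞/∞ indeterminate form.

Apply L'Hôpital's rule: differentiate numerator and denominator separately.
  f(x) = x^3 + 2·x^2   ⇒   f'(x) = 3·x^2 + 4·x
  g(x) = 2·x^3 + x^2   ⇒   g'(x) = 6·x^2 + 2·x
  lim(x→∞) f'(x)/g'(x) = lim(x→∞) (3·x^2 + 4·x)/(6·x^2 + 2·x)
  = 1/2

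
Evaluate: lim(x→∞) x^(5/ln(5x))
This is an exponential indeterminate form.

For exponential indeterminate forms, take the natural log:
  Let L = lim(x→∞) x^(5/ln(5x))
  Then ln(L) = lim(x→∞) [exponent × ln(base)]
  Evaluate using L'Hôpital or standard limits, then exponentiate.
  L = e^(5)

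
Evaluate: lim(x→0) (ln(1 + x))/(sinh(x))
This is a 0/0 indeterminate form.

Apply L'Hôpital's rule: differentiate numerator and denominator separately.
  f(x) = ln(x + 1)   ⇒   f'(x) = 1/(x + 1)
  g(x) = sinh(x)   ⇒   g'(x) = cosh(x)
  lim(x→0) f'(x)/g'(x) = lim(x→0) (1/(x + 1))/(cosh(x))
  = 1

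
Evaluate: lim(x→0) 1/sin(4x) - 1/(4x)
This is an ∞-∞ indeterminate form.

Combine fractions or rationalize to convert ∞-∞ to 0/0 form:
  lim(x→0) 1/sin(4x) - 1/(4x) = 0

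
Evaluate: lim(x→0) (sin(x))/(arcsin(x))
This is a 0/0 indeterminate form.

Apply L'Hôpital's rule: differentiate numerator and denominator separately.
  f(x) = sin(x)   ⇒   f'(x) = cos(x)
  g(x) = asin(x)   ⇒   g'(x) = 1/sqrt(1 - x^2)
  lim(x→0) f'(x)/g'(x) = lim(x→0) (cos(x))/(1/sqrt(1 - x^2))
  = 1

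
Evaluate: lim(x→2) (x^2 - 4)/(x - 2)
This is a standard limit.

Factor or rationalize the expression:
  lim(x→2) (x^2 - 4)/(x - 2) = 4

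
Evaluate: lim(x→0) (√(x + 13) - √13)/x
This is a standard limit.

Factor or rationalize the expression:
  lim(x→0) (√(x + 13) - √13)/x = sqrt(13)/26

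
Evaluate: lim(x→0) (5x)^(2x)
This is an exponential indeterminate form.

For exponential indeterminate forms, take the natural log:
  Let L = lim(x→0) (5x)^(2x)
  Then ln(L) = lim(x→0) [exponent × ln(base)]
  Evaluate using L'Hôpital or standard limits, then exponentiate.
  L = 1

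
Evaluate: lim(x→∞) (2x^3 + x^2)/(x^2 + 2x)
This is an ∞/∞ indeterminate form.

Apply L'Hôpital's rule: differentiate numerator and denominator separately.
  f(x) = 2·x^3 + x^2   ⇒   f'(x) = 6·x^2 + 2·x
  g(x) = x^2 + 2·x   ⇒   g'(x) = 2·x + 2
  lim(x→∞) f'(x)/g'(x) = lim(x→∞) (6·x^2 + 2·x)/(2·x + 2)
  = ∞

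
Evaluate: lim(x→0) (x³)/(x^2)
This is a 0/0 indeterminate form.

Apply L'Hôpital's rule: differentiate numerator and denominator separately.
  f(x) = x^3   ⇒   f'(x) = 3·x^2
  g(x) = x^2   ⇒   g'(x) = 2·x
  lim(x→0) f'(x)/g'(x) = lim(x→0) (3·x^2)/(2·x)
  = 0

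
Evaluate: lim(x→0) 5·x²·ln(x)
This is a 0·∞ indeterminate form.

Rewrite 0·∞ as a quotient (0/0 or ∞/∞ form), then apply L'Hôpital's rule:
  lim(x→0) 5·x²·ln(x) = 0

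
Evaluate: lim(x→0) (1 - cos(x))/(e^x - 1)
This is a 0/0 indeterminate form.

Apply L'Hôpital's rule: differentiate numerator and denominator separately.
  f(x) = 1 - cos(x)   ⇒   f'(x) = sin(x)
  g(x) = e^(x) - 1   ⇒   g'(x) = e^(x)
  lim(x→0) f'(x)/g'(x) = lim(x→0) (sin(x))/(e^(x))
  = 0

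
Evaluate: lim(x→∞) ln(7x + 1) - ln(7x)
This is an ∞-∞ indeterminate form.

Combine fractions or rationalize to convert ∞-∞ to 0/0 form:
  lim(x→∞) ln(7x + 1) - ln(7x) = 0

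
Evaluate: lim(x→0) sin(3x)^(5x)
This is an exponential indeterminate form.

For exponential indeterminate forms, take the natural log:
  Let L = lim(x→0) sin(3x)^(5x)
  Then ln(L) = lim(x→0) [exponent × ln(base)]
  Evaluate using L'Hôpital or standard limits, then exponentiate.
  L = 1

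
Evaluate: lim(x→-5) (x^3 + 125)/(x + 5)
This is a standard limit.

Factor or rationalize the expression:
  lim(x→-5) (x^3 + 125)/(x + 5) = 75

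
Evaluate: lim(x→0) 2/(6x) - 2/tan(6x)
This is an ∞-∞ indeterminate form.

Combine fractions or rationalize to convert ∞-∞ to 0/0 form:
  lim(x→0) 2/(6x) - 2/tan(6x) = 0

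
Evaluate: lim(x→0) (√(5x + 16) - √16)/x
This is a standard limit.

Factor or rationalize the expression:
  lim(x→0) (√(5x + 16) - √16)/x = 5/8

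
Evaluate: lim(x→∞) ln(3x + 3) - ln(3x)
This is an ∞-∞ indeterminate form.

Combine fractions or rationalize to convert ∞-∞ to 0/0 form:
  lim(x→∞) ln(3x + 3) - ln(3x) = 0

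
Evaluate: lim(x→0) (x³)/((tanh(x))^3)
This is a 0/0 indeterminate form.

Apply L'Hôpital's rule: differentiate numerator and denominator separately.
  f(x) = x^3   ⇒   f'(x) = 3·x^2
  g(x) = tanh(x)^3   ⇒   g'(x) = (3 - 3·tanh(x)^2)·tanh(x)^2
  lim(x→0) f'(x)/g'(x) = lim(x→0) (3·x^2)/((3 - 3·tanh(x)^2)·tanh(x)^2)
  = 1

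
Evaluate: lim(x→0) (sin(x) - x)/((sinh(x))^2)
This is a 0/0 indeterminate form.

Apply L'Hôpital's rule: differentiate numerator and denominator separately.
  f(x) = -x + sin(x)   ⇒   f'(x) = cos(x) - 1
  g(x) = sinh(x)^2   ⇒   g'(x) = 2·sinh(x)·cosh(x)
  lim(x→0) f'(x)/g'(x) = lim(x→0) (cos(x) - 1)/(2·sinh(x)·cosh(x))
  = 0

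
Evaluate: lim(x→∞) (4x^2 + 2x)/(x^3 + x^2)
This is an ∞/∞ indeterminate form.

Apply L'Hôpital's rule: differentiate numerator and denominator separately.
  f(x) = 4·x^2 + 2·x   ⇒   f'(x) = 8·x + 2
  g(x) = x^3 + x^2   ⇒   g'(x) = 3·x^2 + 2·x
  lim(x→∞) f'(x)/g'(x) = lim(x→∞) (8·x + 2)/(3·x^2 + 2·x)
  = 0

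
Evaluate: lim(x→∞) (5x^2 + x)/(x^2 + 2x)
This is an ∞/∞ indeterminate form.

Apply L'Hôpital's rule: differentiate numerator and denominator separately.
  f(x) = 5·x^2 + x   ⇒   f'(x) = 10·x + 1
  g(x) = x^2 + 2·x   ⇒   g'(x) = 2·x + 2
  lim(x→∞) f'(x)/g'(x) = lim(x→∞) (10·x + 1)/(2·x + 2)
  = 5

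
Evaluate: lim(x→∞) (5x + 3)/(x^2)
This is an ∞/∞ indeterminate form.

Apply L'Hôpital's rule: differentiate numerator and denominator separately.
  f(x) = 5·x + 3   ⇒   f'(x) = 5
  g(x) = x^2   ⇒   g'(x) = 2·x
  lim(x→∞) f'(x)/g'(x) = lim(x→∞) (5)/(2·x)
  = 0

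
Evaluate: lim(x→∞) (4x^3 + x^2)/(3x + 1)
This is an ∞/∞ indeterminate form.

Apply L'Hôpital's rule: differentiate numerator and denominator separately.
  f(x) = 4·x^3 + x^2   ⇒   f'(x) = 12·x^2 + 2·x
  g(x) = 3·x + 1   ⇒   g'(x) = 3
  lim(x→∞) f'(x)/g'(x) = lim(x→∞) (12·x^2 + 2·x)/(3)
  = ∞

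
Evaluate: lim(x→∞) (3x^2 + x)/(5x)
This is an ∞/∞ indeterminate form.

Apply L'Hôpital's rule: differentiate numerator and denominator separately.
  f(x) = 3·x^2 + x   ⇒   f'(x) = 6·x + 1
  g(x) = 5·x   ⇒   g'(x) = 5
  lim(x→∞) f'(x)/g'(x) = lim(x→∞) (6·x + 1)/(5)
  = ∞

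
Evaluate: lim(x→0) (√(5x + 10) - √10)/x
This is a standard limit.

Factor or rationalize the expression:
  lim(x→0) (√(5x + 10) - √10)/x = sqrt(10)/4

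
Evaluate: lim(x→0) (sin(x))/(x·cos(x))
This is a 0/0 indeterminate form.

Apply L'Hôpital's rule: differentiate numerator and denominator separately.
  f(x) = sin(x)   ⇒   f'(x) = cos(x)
  g(x) = x·cos(x)   ⇒   g'(x) = -x·sin(x) + cos(x)
  lim(x→0) f'(x)/g'(x) = lim(x→0) (cos(x))/(-x·sin(x) + cos(x))
  = 1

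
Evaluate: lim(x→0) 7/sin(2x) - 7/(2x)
This is an ∞-∞ indeterminate form.

Combine fractions or rationalize to convert ∞-∞ to 0/0 form:
  lim(x→0) 7/sin(2x) - 7/(2x) = 0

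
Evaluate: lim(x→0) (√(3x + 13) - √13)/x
This is a standard limit.

Factor or rationalize the expression:
  lim(x→0) (√(3x + 13) - √13)/x = 3·sqrt(13)/26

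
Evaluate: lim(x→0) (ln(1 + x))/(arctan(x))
This is a 0/0 indeterminate form.

Apply L'Hôpital's rule: differentiate numerator and denominator separately.
  f(x) = ln(x + 1)   ⇒   f'(x) = 1/(x + 1)
  g(x) = atan(x)   ⇒   g'(x) = 1/(x^2 + 1)
  lim(x→0) f'(x)/g'(x) = lim(x→0) (1/(x + 1))/(1/(x^2 + 1))
  = 1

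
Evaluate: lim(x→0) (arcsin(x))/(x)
This is a 0/0 indeterminate form.

Apply L'Hôpital's rule: differentiate numerator and denominator separately.
  f(x) = asin(x)   ⇒   f'(x) = 1/sqrt(1 - x^2)
  g(x) = x   ⇒   g'(x) = 1
  lim(x→0) f'(x)/g'(x) = lim(x→0) (1/sqrt(1 - x^2))/(1)
  = 1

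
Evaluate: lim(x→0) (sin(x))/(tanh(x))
This is a 0/0 indeterminate form.

Apply L'Hôpital's rule: differentiate numerator and denominator separately.
  f(x) = sin(x)   ⇒   f'(x) = cos(x)
  g(x) = tanh(x)   ⇒   g'(x) = 1 - tanh(x)^2
  lim(x→0) f'(x)/g'(x) = lim(x→0) (cos(x))/(1 - tanh(x)^2)
  = 1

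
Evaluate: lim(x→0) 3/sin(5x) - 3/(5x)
This is an ∞-∞ indeterminate form.

Combine fractions or rationalize to convert ∞-∞ to 0/0 form:
  lim(x→0) 3/sin(5x) - 3/(5x) = 0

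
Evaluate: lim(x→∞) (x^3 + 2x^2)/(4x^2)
This is an ∞/∞ indeterminate form.

Apply L'Hôpital's rule: differentiate numerator and denominator separately.
  f(x) = x^3 + 2·x^2   ⇒   f'(x) = 3·x^2 + 4·x
  g(x) = 4·x^2   ⇒   g'(x) = 8·x
  lim(x→∞) f'(x)/g'(x) = lim(x→∞) (3·x^2 + 4·x)/(8·x)
  = ∞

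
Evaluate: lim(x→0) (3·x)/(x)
This is a 0/0 indeterminate form.

Apply L'Hôpital's rule: differentiate numerator and denominator separately.
  f(x) = 3·x   ⇒   f'(x) = 3
  g(x) = x   ⇒   g'(x) = 1
  lim(x→0) f'(x)/g'(x) = lim(x→0) (3)/(1)
  = 3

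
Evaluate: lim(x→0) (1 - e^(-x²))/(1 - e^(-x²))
This is a 0/0 indeterminate form.

Apply L'Hôpital's rule: differentiate numerator and denominator separately.
  f(x) = 1 - e^(-x^2)   ⇒   f'(x) = 2·x·e^(-x^2)
  g(x) = 1 - e^(-x^2)   ⇒   g'(x) = 2·x·e^(-x^2)
  lim(x→0) f'(x)/g'(x) = lim(x→0) (2·x·e^(-x^2))/(2·x·e^(-x^2))
  = 1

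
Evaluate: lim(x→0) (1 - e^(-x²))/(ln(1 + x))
This is a 0/0 indeterminate form.

Apply L'Hôpital's rule: differentiate numerator and denominator separately.
  f(x) = 1 - e^(-x^2)   ⇒   f'(x) = 2·x·e^(-x^2)
  g(x) = ln(x + 1)   ⇒   g'(x) = 1/(x + 1)
  lim(x→0) f'(x)/g'(x) = lim(x→0) (2·x·e^(-x^2))/(1/(x + 1))
  = 0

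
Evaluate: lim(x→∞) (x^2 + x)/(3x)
This is an ∞/∞ indeterminate form.

Apply L'Hôpital's rule: differentiate numerator and denominator separately.
  f(x) = x^2 + x   ⇒   f'(x) = 2·x + 1
  g(x) = 3·x   ⇒   g'(x) = 3
  lim(x→∞) f'(x)/g'(x) = lim(x→∞) (2·x + 1)/(3)
  = ∞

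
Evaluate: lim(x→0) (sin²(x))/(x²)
This is a 0/0 indeterminate form.

Apply L'Hôpital's rule: differentiate numerator and denominator separately.
  f(x) = sin(x)^2   ⇒   f'(x) = 2·sin(x)·cos(x)
  g(x) = x^2   ⇒   g'(x) = 2·x
  lim(x→0) f'(x)/g'(x) = lim(x→0) (2·sin(x)·cos(x))/(2·x)
  = 1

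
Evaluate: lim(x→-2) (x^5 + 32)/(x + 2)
This is a standard limit.

Factor or rationalize the expression:
  lim(x→-2) (x^5 + 32)/(x + 2) = 80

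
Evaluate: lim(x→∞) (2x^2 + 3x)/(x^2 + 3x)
This is an ∞/∞ indeterminate form.

Apply L'Hôpital's rule: differentiate numerator and denominator separately.
  f(x) = 2·x^2 + 3·x   ⇒   f'(x) = 4·x + 3
  g(x) = x^2 + 3·x   ⇒   g'(x) = 2·x + 3
  lim(x→∞) f'(x)/g'(x) = lim(x→∞) (4·x + 3)/(2·x + 3)
  = 2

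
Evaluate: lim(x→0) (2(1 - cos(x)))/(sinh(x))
This is a 0/0 indeterminate form.

Apply L'Hôpital's rule: differentiate numerator and denominator separately.
  f(x) = 2 - 2·cos(x)   ⇒   f'(x) = 2·sin(x)
  g(x) = sinh(x)   ⇒   g'(x) = cosh(x)
  lim(x→0) f'(x)/g'(x) = lim(x→0) (2·sin(x))/(cosh(x))
  = 0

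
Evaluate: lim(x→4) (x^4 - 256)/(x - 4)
This is a standard limit.

Factor or rationalize the expression:
  lim(x→4) (x^4 - 256)/(x - 4) = 256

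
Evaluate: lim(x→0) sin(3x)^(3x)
This is an exponential indeterminate form.

For exponential indeterminate forms, take the natural log:
  Let L = lim(x→0) sin(3x)^(3x)
  Then ln(L) = lim(x→0) [exponent × ln(base)]
  Evaluate using L'Hôpital or standard limits, then exponentiate.
  L = 1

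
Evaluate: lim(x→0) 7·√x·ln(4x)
This is a 0·∞ indeterminate form.

Rewrite 0·∞ as a quotient (0/0 or ∞/∞ form), then apply L'Hôpital's rule:
  lim(x→0) 7·√x·ln(4x) = 0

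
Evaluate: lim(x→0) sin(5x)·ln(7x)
This is a 0·∞ indeterminate form.

Rewrite 0·∞ as a quotient (0/0 or ∞/∞ form), then apply L'Hôpital's rule:
  lim(x→0) sin(5x)·ln(7x) = 0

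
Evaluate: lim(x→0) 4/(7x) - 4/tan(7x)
This is an ∞-∞ indeterminate form.

Combine fractions or rationalize to convert ∞-∞ to 0/0 form:
  lim(x→0) 4/(7x) - 4/tan(7x) = 0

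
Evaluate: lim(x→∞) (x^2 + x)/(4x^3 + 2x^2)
This is an ∞/∞ indeterminate form.

Apply L'Hôpital's rule: differentiate numerator and denominator separately.
  f(x) = x^2 + x   ⇒   f'(x) = 2·x + 1
  g(x) = 4·x^3 + 2·x^2   ⇒   g'(x) = 12·x^2 + 4·x
  lim(x→∞) f'(x)/g'(x) = lim(x→∞) (2·x + 1)/(12·x^2 + 4·x)
  = 0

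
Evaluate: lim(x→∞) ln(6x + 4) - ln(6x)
This is an ∞-∞ indeterminate form.

Combine fractions or rationalize to convert ∞-∞ to 0/0 form:
  lim(x→∞) ln(6x + 4) - ln(6x) = 0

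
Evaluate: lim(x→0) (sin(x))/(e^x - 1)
This is a 0/0 indeterminate form.

Apply L'Hôpital's rule: differentiate numerator and denominator separately.
  f(x) = sin(x)   ⇒   f'(x) = cos(x)
  g(x) = e^(x) - 1   ⇒   g'(x) = e^(x)
  lim(x→0) f'(x)/g'(x) = lim(x→0) (cos(x))/(e^(x))
  = 1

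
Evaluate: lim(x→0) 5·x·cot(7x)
This is a 0·∞ indeterminate form.

Rewrite 0·∞ as a quotient (0/0 or ∞/∞ form), then apply L'Hôpital's rule:
  lim(x→0) 5·x·cot(7x) = 5/7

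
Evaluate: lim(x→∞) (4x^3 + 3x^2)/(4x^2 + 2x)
This is an ∞/∞ indeterminate form.

Apply L'Hôpital's rule: differentiate numerator and denominator separately.
  f(x) = 4·x^3 + 3·x^2   ⇒   f'(x) = 12·x^2 + 6·x
  g(x) = 4·x^2 + 2·x   ⇒   g'(x) = 8·x + 2
  lim(x→∞) f'(x)/g'(x) = lim(x→∞) (12·x^2 + 6·x)/(8·x + 2)
  = ∞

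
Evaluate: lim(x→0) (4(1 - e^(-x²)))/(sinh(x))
This is a 0/0 indeterminate form.

Apply L'Hôpital's rule: differentiate numerator and denominator separately.
  f(x) = 4 - 4·e^(-x^2)   ⇒   f'(x) = 8·x·e^(-x^2)
  g(x) = sinh(x)   ⇒   g'(x) = cosh(x)
  lim(x→0) f'(x)/g'(x) = lim(x→0) (8·x·e^(-x^2))/(cosh(x))
  = 0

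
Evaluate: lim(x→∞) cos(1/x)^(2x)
This is an exponential indeterminate form.

For exponential indeterminate forms, take the natural log:
  Let L = lim(x→∞) cos(1/x)^(2x)
  Then ln(L) = lim(x→∞) [exponent × ln(base)]
  Evaluate using L'Hôpital or standard limits, then exponentiate.
  L = 1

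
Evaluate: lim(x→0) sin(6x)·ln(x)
This is a 0·∞ indeterminate form.

Rewrite 0·∞ as a quotient (0/0 or ∞/∞ form), then apply L'Hôpital's rule:
  lim(x→0) sin(6x)·ln(x) = 0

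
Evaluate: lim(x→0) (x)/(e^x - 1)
This is a 0/0 indeterminate form.

Apply L'Hôpital's rule: differentiate numerator and denominator separately.
  f(x) = x   ⇒   f'(x) = 1
  g(x) = e^(x) - 1   ⇒   g'(x) = e^(x)
  lim(x→0) f'(x)/g'(x) = lim(x→0) (1)/(e^(x))
  = 1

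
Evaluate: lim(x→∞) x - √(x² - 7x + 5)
This is an ∞-∞ indeterminate form.

Combine fractions or rationalize to convert ∞-∞ to 0/0 form:
  lim(x→∞) x - √(x² - 7x + 5) = 7/2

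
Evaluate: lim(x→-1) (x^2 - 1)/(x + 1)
This is a standard limit.

Factor or rationalize the expression:
  lim(x→-1) (x^2 - 1)/(x + 1) = -2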